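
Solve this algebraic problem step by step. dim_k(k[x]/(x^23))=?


Basis: 1,x,...,x^22
dim=23


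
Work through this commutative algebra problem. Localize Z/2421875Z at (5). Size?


5-primary part: 2421875=5^7*31
Size=5^7=78125


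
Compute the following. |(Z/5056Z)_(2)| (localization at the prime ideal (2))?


2-primary part: 5056=2^6*79
Size=2^6=64


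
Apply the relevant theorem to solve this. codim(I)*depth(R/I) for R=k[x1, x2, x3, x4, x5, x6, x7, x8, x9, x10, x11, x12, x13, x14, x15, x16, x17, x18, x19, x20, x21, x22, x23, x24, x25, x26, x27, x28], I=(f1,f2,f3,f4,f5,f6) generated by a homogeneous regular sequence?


codim=6, depth=dim(R/I)=28-6=22
Product=6*22=132


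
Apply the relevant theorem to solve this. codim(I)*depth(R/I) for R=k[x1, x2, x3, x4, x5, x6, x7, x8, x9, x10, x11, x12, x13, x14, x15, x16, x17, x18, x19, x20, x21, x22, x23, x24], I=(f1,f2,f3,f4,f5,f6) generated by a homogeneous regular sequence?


codim=6, depth=dim(R/I)=24-6=18
Product=6*18=108


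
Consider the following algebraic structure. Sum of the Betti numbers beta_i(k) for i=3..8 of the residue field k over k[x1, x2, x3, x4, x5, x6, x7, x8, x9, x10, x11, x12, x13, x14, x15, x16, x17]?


Koszul resolution: beta_i(k)=C(n,i), n=17
C(17,3)=680, C(17,4)=2380, C(17,5)=6188, C(17,6)=12376, C(17,7)=19448, C(17,8)=24310
Sum=65382


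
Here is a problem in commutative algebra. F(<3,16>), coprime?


gcd(3,16)=1 => F=ab-a-b=3*16-3-16=48-19=29


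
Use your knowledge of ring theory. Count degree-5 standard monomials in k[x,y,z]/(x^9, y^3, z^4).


Need i<9, j<3, k<4 with i+j+k=5.
For each i, j ranges over max(0,5-i-3)..min(2,5-i):
  i=0: j in [2,2] -> 1
  i=1: j in [1,2] -> 2
  i=2: j in [0,2] -> 3
  i=3: j in [0,2] -> 3
  i=4: j in [0,1] -> 2
  i=5: j in [0,0] -> 1
H(5) = 1+2+3+3+2+1 = 12


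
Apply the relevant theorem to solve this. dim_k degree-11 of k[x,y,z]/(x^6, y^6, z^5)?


Need i<6, j<6, k<5 with i+j+k=11.
For each i, j ranges over max(0,11-i-4)..min(5,11-i):
  i=0: j in [7,5] -> 0
  i=1: j in [6,5] -> 0
  i=2: j in [5,5] -> 1
  i=3: j in [4,5] -> 2
  i=4: j in [3,5] -> 3
  i=5: j in [2,5] -> 4
H(11) = 0+0+1+2+3+4 = 10


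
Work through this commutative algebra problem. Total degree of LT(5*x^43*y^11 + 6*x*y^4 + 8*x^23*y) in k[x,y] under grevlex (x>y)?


LT: 5*x^43*y^11
deg_x=43, deg_y=11
Total=43+11=54


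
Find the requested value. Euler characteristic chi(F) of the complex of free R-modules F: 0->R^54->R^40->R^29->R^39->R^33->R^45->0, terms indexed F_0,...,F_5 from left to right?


chi = sum (-1)^i * rank:
(-1)^0*54=54
(-1)^1*40=-40
(-1)^2*29=29
(-1)^3*39=-39
(-1)^4*33=33
(-1)^5*45=-45
chi=-8


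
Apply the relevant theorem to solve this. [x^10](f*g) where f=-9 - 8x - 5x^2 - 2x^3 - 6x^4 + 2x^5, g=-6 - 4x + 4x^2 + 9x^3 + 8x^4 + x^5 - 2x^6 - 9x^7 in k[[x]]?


[x^10] = sum a_i*b_j, i+j=10
  -2*-9=18
  -6*-2=12
  2*1=2
Sum=32


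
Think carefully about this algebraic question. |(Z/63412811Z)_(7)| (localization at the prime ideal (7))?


7-primary part: 63412811=7^8*11
Size=7^8=5764801


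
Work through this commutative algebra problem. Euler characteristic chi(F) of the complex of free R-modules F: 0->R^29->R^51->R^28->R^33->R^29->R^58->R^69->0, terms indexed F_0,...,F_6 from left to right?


chi = sum (-1)^i * rank:
(-1)^0*29=29
(-1)^1*51=-51
(-1)^2*28=28
(-1)^3*33=-33
(-1)^4*29=29
(-1)^5*58=-58
(-1)^6*69=69
chi=13


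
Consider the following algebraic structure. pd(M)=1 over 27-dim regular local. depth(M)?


pd+depth=depth(R)=27
depth=27-1=26


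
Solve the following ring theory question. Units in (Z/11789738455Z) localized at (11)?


Local ring = Z/2357947691Z.
phi(2357947691) = 11^8*(11-1) = 2143588810


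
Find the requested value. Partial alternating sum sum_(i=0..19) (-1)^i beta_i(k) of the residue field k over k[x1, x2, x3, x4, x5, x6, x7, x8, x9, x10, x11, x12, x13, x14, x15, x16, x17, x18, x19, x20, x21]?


Koszul resolution: beta_i(k)=C(n,i), n=21
sum_(i=0..p) (-1)^i C(n,i) = (-1)^p C(n-1,p)
(-1)^19*C(20,19) = (-1)^19*20 = -20


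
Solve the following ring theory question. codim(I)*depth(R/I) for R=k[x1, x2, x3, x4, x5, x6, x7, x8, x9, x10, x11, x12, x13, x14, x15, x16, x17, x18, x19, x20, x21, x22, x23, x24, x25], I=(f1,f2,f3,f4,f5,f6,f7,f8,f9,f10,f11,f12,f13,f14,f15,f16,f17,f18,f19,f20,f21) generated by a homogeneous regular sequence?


codim=21, depth=dim(R/I)=25-21=4
Product=21*4=84


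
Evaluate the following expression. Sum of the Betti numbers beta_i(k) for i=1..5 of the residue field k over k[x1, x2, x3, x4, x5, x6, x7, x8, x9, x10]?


Koszul resolution: beta_i(k)=C(n,i), n=10
C(10,1)=10, C(10,2)=45, C(10,3)=120, C(10,4)=210, C(10,5)=252
Sum=637


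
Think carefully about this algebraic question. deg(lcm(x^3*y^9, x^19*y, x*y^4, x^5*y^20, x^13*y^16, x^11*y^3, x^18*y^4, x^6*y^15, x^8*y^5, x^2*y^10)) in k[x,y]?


lcm = componentwise max:
x: max(3,19,1,5,13,11,18,6,8,2)=19
y: max(9,1,4,20,16,3,4,15,5,10)=20
Total=19+20=39


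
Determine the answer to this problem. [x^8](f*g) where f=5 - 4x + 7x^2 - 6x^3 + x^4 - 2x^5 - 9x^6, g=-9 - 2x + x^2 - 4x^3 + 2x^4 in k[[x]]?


[x^8] = sum a_i*b_j, i+j=8
  1*2=2
  -2*-4=8
  -9*1=-9
Sum=1


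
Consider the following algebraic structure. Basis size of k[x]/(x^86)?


Basis: 1,x,...,x^85
dim=86


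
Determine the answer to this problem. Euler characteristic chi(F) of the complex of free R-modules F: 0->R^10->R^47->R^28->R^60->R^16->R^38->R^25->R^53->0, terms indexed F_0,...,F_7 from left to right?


chi = sum (-1)^i * rank:
(-1)^0*10=10
(-1)^1*47=-47
(-1)^2*28=28
(-1)^3*60=-60
(-1)^4*16=16
(-1)^5*38=-38
(-1)^6*25=25
(-1)^7*53=-53
chi=-119


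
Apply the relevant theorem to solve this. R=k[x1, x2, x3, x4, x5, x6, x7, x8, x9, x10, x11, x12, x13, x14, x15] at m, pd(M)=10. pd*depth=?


pd+depth=15
depth=15-10=5
pd*depth=10*5=50


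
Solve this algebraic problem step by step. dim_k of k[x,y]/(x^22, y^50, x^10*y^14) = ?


k[x,y]/I, I = (x^22, y^50, x^10*y^14)
Rect: 22x50=1100. Corner: (22-10)x(50-14)=432.
dim = 1100-432 = 668


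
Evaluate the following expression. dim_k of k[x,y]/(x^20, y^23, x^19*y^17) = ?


k[x,y]/I, I = (x^20, y^23, x^19*y^17)
Rect: 20x23=460. Corner: (20-19)x(23-17)=6.
dim = 460-6 = 454


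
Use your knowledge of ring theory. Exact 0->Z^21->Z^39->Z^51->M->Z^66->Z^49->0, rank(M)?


Alt sum=0:
(-1)^0*21 + (-1)^1*39 + (-1)^2*51 + (-1)^3*? + (-1)^4*66 + (-1)^5*49=0
rank(M)=50


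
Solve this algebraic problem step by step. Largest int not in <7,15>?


gcd(7,15)=1 => F=ab-a-b=7*15-7-15=105-22=83


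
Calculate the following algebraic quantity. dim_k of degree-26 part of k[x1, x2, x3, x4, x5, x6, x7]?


C(d+n-1,n-1)=C(32,6)=906192


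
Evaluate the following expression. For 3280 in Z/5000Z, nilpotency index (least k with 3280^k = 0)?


3280^k mod 5000:
k=1: 3280
k=2: 3400
k=3: 2000
k=4: 0
First zero at k = 4


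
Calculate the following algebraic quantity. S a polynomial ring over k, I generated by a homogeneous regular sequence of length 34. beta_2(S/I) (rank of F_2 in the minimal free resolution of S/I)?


Regular sequence => Koszul complex is the minimal free resolution.
Syz_1 minimally generated by Koszul relations f_i*e_j - f_j*e_i (i<j): mu(Syz_1) = beta_2 = C(m,2) = m(m-1)/2
m=34
34*33/2 = 561


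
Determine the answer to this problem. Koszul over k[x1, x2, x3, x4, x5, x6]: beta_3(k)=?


C(n,i)=C(6,3)=20


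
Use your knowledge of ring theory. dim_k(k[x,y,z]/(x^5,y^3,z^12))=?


Basis: x^iy^jz^k, i<5,j<3,k<12
5*3*12=180


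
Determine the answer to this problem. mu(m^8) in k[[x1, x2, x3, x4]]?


C(n+d-1,d)=C(11,8)=165


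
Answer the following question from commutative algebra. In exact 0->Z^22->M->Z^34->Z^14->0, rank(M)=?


Alt sum=0:
(-1)^0*22 + (-1)^1*? + (-1)^2*34 + (-1)^3*14=0
rank(M)=42


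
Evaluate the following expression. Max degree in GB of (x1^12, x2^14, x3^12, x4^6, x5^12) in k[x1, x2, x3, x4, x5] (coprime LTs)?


Pure powers, coprime LTs => already GB.
Degrees: 12, 14, 12, 6, 12
Max=14


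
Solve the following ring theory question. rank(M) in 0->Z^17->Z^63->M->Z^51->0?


Alt sum=0:
(-1)^0*17 + (-1)^1*63 + (-1)^2*? + (-1)^3*51=0
rank(M)=97


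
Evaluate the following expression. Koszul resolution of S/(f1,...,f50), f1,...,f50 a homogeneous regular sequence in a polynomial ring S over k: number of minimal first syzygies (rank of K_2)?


Regular sequence => Koszul complex is the minimal free resolution.
Syz_1 minimally generated by Koszul relations f_i*e_j - f_j*e_i (i<j): mu(Syz_1) = beta_2 = C(m,2) = m(m-1)/2
m=50
50*49/2 = 1225


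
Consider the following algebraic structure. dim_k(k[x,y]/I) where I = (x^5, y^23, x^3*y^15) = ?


k[x,y]/I, I = (x^5, y^23, x^3*y^15)
Rect: 5x23=115. Corner: (5-3)x(23-15)=16.
dim = 115-16 = 99


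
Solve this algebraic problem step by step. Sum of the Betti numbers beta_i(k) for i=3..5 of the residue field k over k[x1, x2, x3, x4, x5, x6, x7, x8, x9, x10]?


Koszul resolution: beta_i(k)=C(n,i), n=10
C(10,3)=120, C(10,4)=210, C(10,5)=252
Sum=582


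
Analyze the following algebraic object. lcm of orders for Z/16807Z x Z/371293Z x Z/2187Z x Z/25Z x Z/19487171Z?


Exponent = lcm of the cyclic orders; pairwise coprime => product.
7^5*13^5*3^7*5^2*11^7=16807*371293*2187*25*19487171=6648819597939834990675


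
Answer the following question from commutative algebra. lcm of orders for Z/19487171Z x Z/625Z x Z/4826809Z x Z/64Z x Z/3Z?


Exponent = lcm of the cyclic orders; pairwise coprime => product.
11^7*5^4*13^6*2^6*3^1=19487171*625*4826809*64*3=11287302284080680000


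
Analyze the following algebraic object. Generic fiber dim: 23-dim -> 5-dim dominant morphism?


dim(fiber)=dim(X)-dim(Y)=23-5=18


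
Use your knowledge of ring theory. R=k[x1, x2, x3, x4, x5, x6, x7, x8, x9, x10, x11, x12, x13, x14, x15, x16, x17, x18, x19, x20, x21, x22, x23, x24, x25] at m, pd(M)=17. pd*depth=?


pd+depth=25
depth=25-17=8
pd*depth=17*8=136


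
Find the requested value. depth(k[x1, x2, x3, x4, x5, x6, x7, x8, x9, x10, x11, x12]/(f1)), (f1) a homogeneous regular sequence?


depth(R)=12
depth(R/I)=12-1=11


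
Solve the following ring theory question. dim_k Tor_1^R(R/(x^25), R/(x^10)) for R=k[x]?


Tor_1(R/I,R/J)=(I cap J)/IJ=(x^25)/(x^35)
dim=35-25=min(25,10)=10


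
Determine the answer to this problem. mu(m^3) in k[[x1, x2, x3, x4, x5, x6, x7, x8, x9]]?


C(n+d-1,d)=C(11,3)=165


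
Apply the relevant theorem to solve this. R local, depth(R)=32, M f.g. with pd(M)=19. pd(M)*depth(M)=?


pd+depth=32
depth=32-19=13
pd*depth=19*13=247


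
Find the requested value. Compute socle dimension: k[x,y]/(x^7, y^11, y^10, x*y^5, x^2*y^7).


Socle = ann(m) = span of standard monomials u with x*u, y*u in I (staircase corners).
Redundant generators: y^11, x^2*y^7
Minimal generators: x^7, x*y^5, y^10
Corners: y^9, x^6y^4
Socle dim=2


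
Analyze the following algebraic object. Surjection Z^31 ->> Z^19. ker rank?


rank(ker) = 31-19 = 12


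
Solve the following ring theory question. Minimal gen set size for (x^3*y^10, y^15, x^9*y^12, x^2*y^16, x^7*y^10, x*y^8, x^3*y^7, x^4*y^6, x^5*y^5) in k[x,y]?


Remove redundant (divisible by others).
x^3*y^10 redundant.
x^7*y^10 redundant.
x^2*y^16 redundant.
x^9*y^12 redundant.
Min: x^5*y^5, x^4*y^6, x^3*y^7, x*y^8, y^15
Count=5


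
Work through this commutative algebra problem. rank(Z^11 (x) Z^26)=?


rank(M(x)N) = rank(M)*rank(N)
11*26 = 286


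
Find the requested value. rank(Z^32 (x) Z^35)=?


rank(M(x)N) = rank(M)*rank(N)
32*35 = 1120


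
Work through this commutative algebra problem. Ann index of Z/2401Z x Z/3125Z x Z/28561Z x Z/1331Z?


Exponent = lcm of the cyclic orders; pairwise coprime => product.
7^4*5^5*13^4*11^3=2401*3125*28561*1331=285228978409375


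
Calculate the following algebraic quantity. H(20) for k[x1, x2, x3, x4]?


C(d+n-1,n-1)=C(23,3)=1771


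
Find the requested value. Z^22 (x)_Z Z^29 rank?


rank(M(x)N) = rank(M)*rank(N)
22*29 = 638


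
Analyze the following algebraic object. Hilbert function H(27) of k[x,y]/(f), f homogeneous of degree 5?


H(t)=d for t>=d-1.
d=5, t=27
H(27)=5


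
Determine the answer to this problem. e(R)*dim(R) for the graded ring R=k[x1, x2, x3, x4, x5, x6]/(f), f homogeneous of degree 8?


e(R)=deg(f)=8, dim(R)=6-1=5
e*dim=8*5=40


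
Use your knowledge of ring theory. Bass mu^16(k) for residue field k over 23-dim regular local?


C(n,i)=C(23,16)=245157


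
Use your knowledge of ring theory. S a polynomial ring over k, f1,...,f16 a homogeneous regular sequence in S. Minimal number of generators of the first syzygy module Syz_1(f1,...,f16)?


Regular sequence => Koszul complex is the minimal free resolution.
Syz_1 minimally generated by Koszul relations f_i*e_j - f_j*e_i (i<j): mu(Syz_1) = beta_2 = C(m,2) = m(m-1)/2
m=16
16*15/2 = 120


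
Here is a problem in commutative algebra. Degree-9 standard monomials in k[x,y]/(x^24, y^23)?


k[x,y], I = (x^24, y^23), d = 9
Need i < 24 and d-i < 23.
Range: 0 <= i <= 9.
H(9) = 10


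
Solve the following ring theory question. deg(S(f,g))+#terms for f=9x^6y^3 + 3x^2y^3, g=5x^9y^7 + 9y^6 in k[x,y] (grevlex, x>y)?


LT(f)=9x^6y^3, LT(g)=5x^9y^7
lcm(LM)=x^9y^7
S(f,g) (scaled by 45 to clear denominators) = 5x^3y^4*f - 9*g = 15x^5y^7 - 81y^6
2 terms, deg 12.
12+2=14


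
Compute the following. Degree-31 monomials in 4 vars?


C(d+n-1,n-1)=C(34,3)=5984


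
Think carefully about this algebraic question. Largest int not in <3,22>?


gcd(3,22)=1 => F=ab-a-b=3*22-3-22=66-25=41


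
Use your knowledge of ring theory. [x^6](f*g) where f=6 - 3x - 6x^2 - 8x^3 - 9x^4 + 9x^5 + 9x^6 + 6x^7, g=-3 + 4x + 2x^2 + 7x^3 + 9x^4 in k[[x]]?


[x^6] = sum a_i*b_j, i+j=6
  -6*9=-54
  -8*7=-56
  -9*2=-18
  9*4=36
  9*-3=-27
Sum=-119


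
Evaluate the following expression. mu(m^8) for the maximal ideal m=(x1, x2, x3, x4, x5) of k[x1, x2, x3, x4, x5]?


Graded Nakayama: mu(m^d) = dim_k (m^d/m^(d+1)) = #degree-8 monomials in 5 vars
C(n+d-1,d)=C(12,8)=495


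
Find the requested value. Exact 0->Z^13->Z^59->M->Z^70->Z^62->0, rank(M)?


Alt sum=0:
(-1)^0*13 + (-1)^1*59 + (-1)^2*? + (-1)^3*70 + (-1)^4*62=0
rank(M)=54


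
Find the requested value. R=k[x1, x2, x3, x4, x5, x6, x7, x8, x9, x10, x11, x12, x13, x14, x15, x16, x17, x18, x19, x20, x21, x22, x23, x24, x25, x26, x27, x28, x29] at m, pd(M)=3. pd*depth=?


pd+depth=29
depth=29-3=26
pd*depth=3*26=78


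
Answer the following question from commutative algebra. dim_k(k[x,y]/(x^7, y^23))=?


Basis: x^i*y^j, i<7, j<23
7*23=161


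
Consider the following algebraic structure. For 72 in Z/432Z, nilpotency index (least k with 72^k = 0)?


72^k mod 432:
k=1: 72
k=2: 0
First zero at k = 2


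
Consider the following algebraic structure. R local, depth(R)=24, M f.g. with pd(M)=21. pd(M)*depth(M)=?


pd+depth=24
depth=24-21=3
pd*depth=21*3=63


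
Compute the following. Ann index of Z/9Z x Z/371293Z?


Exponent = lcm of the cyclic orders; pairwise coprime => product.
3^2*13^5=9*371293=3341637


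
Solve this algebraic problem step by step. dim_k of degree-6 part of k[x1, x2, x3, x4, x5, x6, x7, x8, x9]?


C(d+n-1,n-1)=C(14,8)=3003


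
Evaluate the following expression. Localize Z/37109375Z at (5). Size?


5-primary part: 37109375=5^9*19
Size=5^9=1953125


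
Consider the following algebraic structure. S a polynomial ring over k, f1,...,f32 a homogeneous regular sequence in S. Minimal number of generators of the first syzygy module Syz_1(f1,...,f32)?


Regular sequence => Koszul complex is the minimal free resolution.
Syz_1 minimally generated by Koszul relations f_i*e_j - f_j*e_i (i<j): mu(Syz_1) = beta_2 = C(m,2) = m(m-1)/2
m=32
32*31/2 = 496


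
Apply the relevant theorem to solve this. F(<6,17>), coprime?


gcd(6,17)=1 => F=ab-a-b=6*17-6-17=102-23=79


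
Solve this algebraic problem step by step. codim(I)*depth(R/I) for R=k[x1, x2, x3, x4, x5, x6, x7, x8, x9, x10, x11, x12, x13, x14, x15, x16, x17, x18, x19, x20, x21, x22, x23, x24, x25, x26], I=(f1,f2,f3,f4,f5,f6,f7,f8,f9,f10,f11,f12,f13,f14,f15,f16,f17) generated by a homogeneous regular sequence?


codim=17, depth=dim(R/I)=26-17=9
Product=17*9=153


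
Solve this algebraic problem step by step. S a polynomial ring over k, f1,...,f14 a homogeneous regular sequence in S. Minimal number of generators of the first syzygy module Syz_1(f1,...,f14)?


Regular sequence => Koszul complex is the minimal free resolution.
Syz_1 minimally generated by Koszul relations f_i*e_j - f_j*e_i (i<j): mu(Syz_1) = beta_2 = C(m,2) = m(m-1)/2
m=14
14*13/2 = 91


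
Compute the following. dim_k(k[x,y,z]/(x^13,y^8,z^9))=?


Basis: x^iy^jz^k, i<13,j<8,k<9
13*8*9=936


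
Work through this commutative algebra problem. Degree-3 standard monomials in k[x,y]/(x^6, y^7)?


k[x,y], I = (x^6, y^7), d = 3
Need i < 6 and d-i < 7.
Range: 0 <= i <= 3.
H(3) = 4


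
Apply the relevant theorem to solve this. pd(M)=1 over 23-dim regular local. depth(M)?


pd+depth=depth(R)=23
depth=23-1=22


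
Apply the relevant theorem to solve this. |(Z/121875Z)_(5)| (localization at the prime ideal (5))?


5-primary part: 121875=5^5*39
Size=5^5=3125


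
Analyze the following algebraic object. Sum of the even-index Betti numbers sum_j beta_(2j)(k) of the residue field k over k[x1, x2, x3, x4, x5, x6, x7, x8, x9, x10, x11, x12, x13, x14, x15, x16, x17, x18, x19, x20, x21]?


Koszul resolution: beta_i(k)=C(n,i), n=21
sum_even C(21,i) = 2^(n-1) = 2^20 = 1048576


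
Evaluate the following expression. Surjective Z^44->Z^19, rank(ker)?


rank(ker) = 44-19 = 25


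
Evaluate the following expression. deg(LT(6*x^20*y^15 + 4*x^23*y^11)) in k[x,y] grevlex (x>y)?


LT: 6*x^20*y^15
deg_x=20, deg_y=15
Total=20+15=35


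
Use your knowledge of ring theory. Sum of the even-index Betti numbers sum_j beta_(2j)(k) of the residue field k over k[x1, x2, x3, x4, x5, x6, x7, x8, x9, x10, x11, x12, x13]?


Koszul resolution: beta_i(k)=C(n,i), n=13
sum_even C(13,i) = 2^(n-1) = 2^12 = 4096


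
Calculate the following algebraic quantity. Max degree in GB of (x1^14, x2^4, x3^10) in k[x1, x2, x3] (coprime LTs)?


Pure powers, coprime LTs => already GB.
Degrees: 14, 4, 10
Max=14


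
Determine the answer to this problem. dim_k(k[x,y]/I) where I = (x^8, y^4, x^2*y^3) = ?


k[x,y]/I, I = (x^8, y^4, x^2*y^3)
Rect: 8x4=32. Corner: (8-2)x(4-3)=6.
dim = 32-6 = 26


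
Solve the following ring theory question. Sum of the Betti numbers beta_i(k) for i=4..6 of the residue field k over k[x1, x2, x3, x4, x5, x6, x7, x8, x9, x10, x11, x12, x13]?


Koszul resolution: beta_i(k)=C(n,i), n=13
C(13,4)=715, C(13,5)=1287, C(13,6)=1716
Sum=3718


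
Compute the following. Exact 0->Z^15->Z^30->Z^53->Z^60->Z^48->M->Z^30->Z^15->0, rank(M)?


Alt sum=0:
(-1)^0*15 + (-1)^1*30 + (-1)^2*53 + (-1)^3*60 + (-1)^4*48 + (-1)^5*? + (-1)^6*30 + (-1)^7*15=0
rank(M)=41


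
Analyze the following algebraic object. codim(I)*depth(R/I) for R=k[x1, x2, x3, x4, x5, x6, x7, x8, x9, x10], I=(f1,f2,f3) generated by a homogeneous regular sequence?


codim=3, depth=dim(R/I)=10-3=7
Product=3*7=21


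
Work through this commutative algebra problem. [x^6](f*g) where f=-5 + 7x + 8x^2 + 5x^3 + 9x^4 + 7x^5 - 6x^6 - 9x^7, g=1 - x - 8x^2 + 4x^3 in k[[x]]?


[x^6] = sum a_i*b_j, i+j=6
  5*4=20
  9*-8=-72
  7*-1=-7
  -6*1=-6
Sum=-65


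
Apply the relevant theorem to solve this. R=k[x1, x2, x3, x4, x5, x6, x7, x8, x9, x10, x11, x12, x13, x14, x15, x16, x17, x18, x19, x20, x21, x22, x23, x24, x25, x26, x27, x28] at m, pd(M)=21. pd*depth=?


pd+depth=28
depth=28-21=7
pd*depth=21*7=147


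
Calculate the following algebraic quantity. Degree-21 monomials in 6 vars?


C(d+n-1,n-1)=C(26,5)=65780


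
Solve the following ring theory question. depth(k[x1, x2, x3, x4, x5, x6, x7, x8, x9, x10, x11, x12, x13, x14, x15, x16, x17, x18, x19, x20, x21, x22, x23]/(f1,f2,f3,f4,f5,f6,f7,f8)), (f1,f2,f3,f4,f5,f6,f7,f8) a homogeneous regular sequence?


depth(R)=23
depth(R/I)=23-8=15


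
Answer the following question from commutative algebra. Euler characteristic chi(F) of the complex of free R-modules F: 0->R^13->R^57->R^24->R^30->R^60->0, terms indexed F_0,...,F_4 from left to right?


chi = sum (-1)^i * rank:
(-1)^0*13=13
(-1)^1*57=-57
(-1)^2*24=24
(-1)^3*30=-30
(-1)^4*60=60
chi=10


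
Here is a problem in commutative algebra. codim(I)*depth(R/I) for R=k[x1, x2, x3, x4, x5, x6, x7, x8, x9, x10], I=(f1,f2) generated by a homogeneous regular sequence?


codim=2, depth=dim(R/I)=10-2=8
Product=2*8=16


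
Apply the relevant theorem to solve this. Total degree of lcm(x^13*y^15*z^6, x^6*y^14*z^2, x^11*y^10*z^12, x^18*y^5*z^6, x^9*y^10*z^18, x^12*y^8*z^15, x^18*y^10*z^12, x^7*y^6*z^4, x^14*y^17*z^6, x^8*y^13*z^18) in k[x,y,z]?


lcm = componentwise max:
x: max(13,6,11,18,9,12,18,7,14,8)=18
y: max(15,14,10,5,10,8,10,6,17,13)=17
z: max(6,2,12,6,18,15,12,4,6,18)=18
Total=18+17+18=53


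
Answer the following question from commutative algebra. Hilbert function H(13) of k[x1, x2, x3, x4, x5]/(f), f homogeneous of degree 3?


C(17,4)-C(14,4)=2380-1001=1379


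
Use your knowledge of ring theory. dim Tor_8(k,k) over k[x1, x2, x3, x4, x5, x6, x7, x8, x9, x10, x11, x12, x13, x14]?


Koszul: C(n,i)=C(14,8)=3003


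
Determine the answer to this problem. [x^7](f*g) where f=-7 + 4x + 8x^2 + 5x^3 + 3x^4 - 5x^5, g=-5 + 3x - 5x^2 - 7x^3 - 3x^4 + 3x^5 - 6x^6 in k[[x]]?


[x^7] = sum a_i*b_j, i+j=7
  4*-6=-24
  8*3=24
  5*-3=-15
  3*-7=-21
  -5*-5=25
Sum=-11


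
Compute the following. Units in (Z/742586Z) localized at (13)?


Local ring = Z/371293Z.
phi(371293) = 13^4*(13-1) = 342732


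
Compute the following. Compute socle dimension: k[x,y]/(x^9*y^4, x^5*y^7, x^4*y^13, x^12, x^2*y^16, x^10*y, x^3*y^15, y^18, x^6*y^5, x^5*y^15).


Socle = ann(m) = span of standard monomials u with x*u, y*u in I (staircase corners).
Redundant generators: x^5*y^15
Minimal generators: x^12, x^10*y, x^9*y^4, x^6*y^5, x^5*y^7, x^4*y^13, x^3*y^15, x^2*y^16, y^18
Corners: xy^17, x^2y^15, x^3y^14, x^4y^12, x^5y^6, x^8y^4, x^9y^3, x^11
Socle dim=8


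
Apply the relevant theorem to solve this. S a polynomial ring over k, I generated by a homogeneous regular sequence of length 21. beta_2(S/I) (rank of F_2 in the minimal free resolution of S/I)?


Regular sequence => Koszul complex is the minimal free resolution.
Syz_1 minimally generated by Koszul relations f_i*e_j - f_j*e_i (i<j): mu(Syz_1) = beta_2 = C(m,2) = m(m-1)/2
m=21
21*20/2 = 210


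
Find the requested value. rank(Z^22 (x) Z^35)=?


rank(M(x)N) = rank(M)*rank(N)
22*35 = 770


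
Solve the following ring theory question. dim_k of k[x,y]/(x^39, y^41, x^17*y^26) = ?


k[x,y]/I, I = (x^39, y^41, x^17*y^26)
Rect: 39x41=1599. Corner: (39-17)x(41-26)=330.
dim = 1599-330 = 1269


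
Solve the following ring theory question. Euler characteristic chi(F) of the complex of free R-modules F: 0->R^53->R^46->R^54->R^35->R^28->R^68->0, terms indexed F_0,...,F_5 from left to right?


chi = sum (-1)^i * rank:
(-1)^0*53=53
(-1)^1*46=-46
(-1)^2*54=54
(-1)^3*35=-35
(-1)^4*28=28
(-1)^5*68=-68
chi=-14


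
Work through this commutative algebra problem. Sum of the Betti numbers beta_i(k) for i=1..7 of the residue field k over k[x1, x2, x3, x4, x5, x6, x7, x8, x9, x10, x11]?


Koszul resolution: beta_i(k)=C(n,i), n=11
C(11,1)=11, C(11,2)=55, C(11,3)=165, C(11,4)=330, C(11,5)=462, C(11,6)=462, C(11,7)=330
Sum=1815


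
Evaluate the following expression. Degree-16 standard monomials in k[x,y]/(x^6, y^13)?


k[x,y], I = (x^6, y^13), d = 16
Need i < 6 and d-i < 13.
Range: 4 <= i <= 5.
H(16) = 2


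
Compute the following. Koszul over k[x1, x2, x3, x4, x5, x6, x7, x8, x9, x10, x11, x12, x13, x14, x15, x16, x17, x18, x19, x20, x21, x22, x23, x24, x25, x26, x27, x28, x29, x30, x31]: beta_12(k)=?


C(n,i)=C(31,12)=141120525


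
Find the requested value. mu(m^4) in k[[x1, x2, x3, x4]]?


C(n+d-1,d)=C(7,4)=35


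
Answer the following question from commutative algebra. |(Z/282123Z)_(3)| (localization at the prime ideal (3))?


3-primary part: 282123=3^8*43
Size=3^8=6561


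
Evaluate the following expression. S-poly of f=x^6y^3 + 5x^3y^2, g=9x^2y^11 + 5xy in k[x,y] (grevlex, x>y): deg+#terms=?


LT(f)=x^6y^3, LT(g)=9x^2y^11
lcm(LM)=x^6y^11
S(f,g) (scaled by 9 to clear denominators) = 9y^8*f - x^4*g = 45x^3y^10 - 5x^5y
2 terms, deg 13.
13+2=15


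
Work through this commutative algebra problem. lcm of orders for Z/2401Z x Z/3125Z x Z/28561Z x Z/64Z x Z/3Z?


Exponent = lcm of the cyclic orders; pairwise coprime => product.
7^4*5^5*13^4*2^6*3^1=2401*3125*28561*64*3=41144976600000


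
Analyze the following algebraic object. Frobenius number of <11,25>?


gcd(11,25)=1 => F=ab-a-b=11*25-11-25=275-36=239


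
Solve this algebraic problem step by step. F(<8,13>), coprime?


gcd(8,13)=1 => F=ab-a-b=8*13-8-13=104-21=83


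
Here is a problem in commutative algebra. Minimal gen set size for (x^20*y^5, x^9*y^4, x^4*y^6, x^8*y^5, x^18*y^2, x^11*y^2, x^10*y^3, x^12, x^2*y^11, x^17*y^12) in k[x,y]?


Remove redundant (divisible by others).
x^17*y^12 redundant.
x^18*y^2 redundant.
x^20*y^5 redundant.
Min: x^12, x^11*y^2, x^10*y^3, x^9*y^4, x^8*y^5, x^4*y^6, x^2*y^11
Count=7


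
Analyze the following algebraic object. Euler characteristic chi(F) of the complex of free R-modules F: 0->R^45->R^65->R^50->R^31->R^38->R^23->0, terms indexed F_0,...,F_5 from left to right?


chi = sum (-1)^i * rank:
(-1)^0*45=45
(-1)^1*65=-65
(-1)^2*50=50
(-1)^3*31=-31
(-1)^4*38=38
(-1)^5*23=-23
chi=14


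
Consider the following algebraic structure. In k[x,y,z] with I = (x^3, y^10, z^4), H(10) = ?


Need i<3, j<10, k<4 with i+j+k=10.
For each i, j ranges over max(0,10-i-3)..min(9,10-i):
  i=0: j in [7,9] -> 3
  i=1: j in [6,9] -> 4
  i=2: j in [5,8] -> 4
H(10) = 3+4+4 = 11


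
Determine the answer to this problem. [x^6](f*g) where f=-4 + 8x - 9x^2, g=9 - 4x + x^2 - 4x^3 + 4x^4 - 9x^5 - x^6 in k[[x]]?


[x^6] = sum a_i*b_j, i+j=6
  -4*-1=4
  8*-9=-72
  -9*4=-36
Sum=-104


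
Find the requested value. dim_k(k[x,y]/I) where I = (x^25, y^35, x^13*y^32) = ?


k[x,y]/I, I = (x^25, y^35, x^13*y^32)
Rect: 25x35=875. Corner: (25-13)x(35-32)=36.
dim = 875-36 = 839


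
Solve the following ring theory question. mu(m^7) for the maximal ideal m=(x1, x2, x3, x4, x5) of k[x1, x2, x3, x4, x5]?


Graded Nakayama: mu(m^d) = dim_k (m^d/m^(d+1)) = #degree-7 monomials in 5 vars
C(n+d-1,d)=C(11,7)=330


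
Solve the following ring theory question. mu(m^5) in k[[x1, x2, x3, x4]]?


C(n+d-1,d)=C(8,5)=56


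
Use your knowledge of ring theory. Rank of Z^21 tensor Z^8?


rank(M(x)N) = rank(M)*rank(N)
21*8 = 168


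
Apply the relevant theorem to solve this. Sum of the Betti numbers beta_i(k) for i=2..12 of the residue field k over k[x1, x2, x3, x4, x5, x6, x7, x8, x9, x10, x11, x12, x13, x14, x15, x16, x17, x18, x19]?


Koszul resolution: beta_i(k)=C(n,i), n=19
C(19,2)=171, C(19,3)=969, C(19,4)=3876, C(19,5)=11628, C(19,6)=27132, C(19,7)=50388, C(19,8)=75582, C(19,9)=92378, C(19,10)=92378, C(19,11)=75582, C(19,12)=50388
Sum=480472


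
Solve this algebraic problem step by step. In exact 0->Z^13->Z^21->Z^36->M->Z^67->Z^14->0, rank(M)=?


Alt sum=0:
(-1)^0*13 + (-1)^1*21 + (-1)^2*36 + (-1)^3*? + (-1)^4*67 + (-1)^5*14=0
rank(M)=81


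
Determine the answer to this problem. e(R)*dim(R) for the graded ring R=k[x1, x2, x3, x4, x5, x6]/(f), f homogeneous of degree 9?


e(R)=deg(f)=9, dim(R)=6-1=5
e*dim=9*5=45


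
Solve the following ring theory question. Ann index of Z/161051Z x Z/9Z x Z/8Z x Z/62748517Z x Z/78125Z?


Exponent = lcm of the cyclic orders; pairwise coprime => product.
11^5*3^2*2^3*13^7*5^7=161051*9*8*62748517*78125=56844626688939375000


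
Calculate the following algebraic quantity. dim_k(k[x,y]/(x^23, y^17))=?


Basis: x^i*y^j, i<23, j<17
23*17=391


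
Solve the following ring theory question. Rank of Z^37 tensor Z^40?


rank(M(x)N) = rank(M)*rank(N)
37*40 = 1480


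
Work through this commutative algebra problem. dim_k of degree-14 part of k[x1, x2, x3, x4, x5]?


C(d+n-1,n-1)=C(18,4)=3060


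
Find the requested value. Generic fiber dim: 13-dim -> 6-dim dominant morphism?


dim(fiber)=dim(X)-dim(Y)=13-6=7


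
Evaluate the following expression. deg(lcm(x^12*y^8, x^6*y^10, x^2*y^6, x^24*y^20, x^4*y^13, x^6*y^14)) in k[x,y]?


lcm = componentwise max:
x: max(12,6,2,24,4,6)=24
y: max(8,10,6,20,13,14)=20
Total=24+20=44


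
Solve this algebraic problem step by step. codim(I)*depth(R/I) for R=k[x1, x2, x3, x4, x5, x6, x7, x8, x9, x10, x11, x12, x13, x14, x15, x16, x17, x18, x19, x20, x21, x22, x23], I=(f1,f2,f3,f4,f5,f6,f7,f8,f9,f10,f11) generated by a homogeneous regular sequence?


codim=11, depth=dim(R/I)=23-11=12
Product=11*12=132


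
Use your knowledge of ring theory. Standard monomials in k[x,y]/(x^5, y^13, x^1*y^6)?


k[x,y]/I, I = (x^5, y^13, x^1*y^6)
Rect: 5x13=65. Corner: (5-1)x(13-6)=28.
dim = 65-28 = 37


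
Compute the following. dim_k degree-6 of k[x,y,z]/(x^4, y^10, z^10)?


Need i<4, j<10, k<10 with i+j+k=6.
For each i, j ranges over max(0,6-i-9)..min(9,6-i):
  i=0: j in [0,6] -> 7
  i=1: j in [0,5] -> 6
  i=2: j in [0,4] -> 5
  i=3: j in [0,3] -> 4
H(6) = 7+6+5+4 = 22


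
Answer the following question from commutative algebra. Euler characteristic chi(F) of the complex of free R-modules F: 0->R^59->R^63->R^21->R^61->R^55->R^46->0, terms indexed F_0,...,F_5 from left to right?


chi = sum (-1)^i * rank:
(-1)^0*59=59
(-1)^1*63=-63
(-1)^2*21=21
(-1)^3*61=-61
(-1)^4*55=55
(-1)^5*46=-46
chi=-35


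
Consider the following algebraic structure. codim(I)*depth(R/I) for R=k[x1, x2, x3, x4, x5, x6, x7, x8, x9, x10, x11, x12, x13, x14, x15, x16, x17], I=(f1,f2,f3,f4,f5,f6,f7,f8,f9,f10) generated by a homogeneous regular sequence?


codim=10, depth=dim(R/I)=17-10=7
Product=10*7=70


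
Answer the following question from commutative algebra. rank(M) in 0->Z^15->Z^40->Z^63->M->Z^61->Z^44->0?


Alt sum=0:
(-1)^0*15 + (-1)^1*40 + (-1)^2*63 + (-1)^3*? + (-1)^4*61 + (-1)^5*44=0
rank(M)=55


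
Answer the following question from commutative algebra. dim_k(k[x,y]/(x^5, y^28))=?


Basis: x^i*y^j, i<5, j<28
5*28=140


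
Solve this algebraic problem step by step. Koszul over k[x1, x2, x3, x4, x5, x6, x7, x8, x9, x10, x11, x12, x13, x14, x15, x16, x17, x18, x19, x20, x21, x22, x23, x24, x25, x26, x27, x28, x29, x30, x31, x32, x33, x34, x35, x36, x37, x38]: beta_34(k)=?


C(n,i)=C(38,34)=73815


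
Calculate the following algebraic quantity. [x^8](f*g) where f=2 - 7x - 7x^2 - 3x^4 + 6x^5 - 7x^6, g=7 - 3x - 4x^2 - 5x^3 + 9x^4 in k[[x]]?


[x^8] = sum a_i*b_j, i+j=8
  -3*9=-27
  6*-5=-30
  -7*-4=28
Sum=-29


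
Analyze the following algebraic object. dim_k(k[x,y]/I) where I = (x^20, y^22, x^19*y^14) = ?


k[x,y]/I, I = (x^20, y^22, x^19*y^14)
Rect: 20x22=440. Corner: (20-19)x(22-14)=8.
dim = 440-8 = 432


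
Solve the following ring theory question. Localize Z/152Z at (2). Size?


2-primary part: 152=2^3*19
Size=2^3=8


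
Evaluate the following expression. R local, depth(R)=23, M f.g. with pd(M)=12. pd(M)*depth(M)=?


pd+depth=23
depth=23-12=11
pd*depth=12*11=132


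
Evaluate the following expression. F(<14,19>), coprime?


gcd(14,19)=1 => F=ab-a-b=14*19-14-19=266-33=233


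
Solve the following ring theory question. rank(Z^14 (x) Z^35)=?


rank(M(x)N) = rank(M)*rank(N)
14*35 = 490


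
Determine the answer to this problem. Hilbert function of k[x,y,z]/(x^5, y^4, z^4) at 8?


Need i<5, j<4, k<4 with i+j+k=8.
For each i, j ranges over max(0,8-i-3)..min(3,8-i):
  i=0: j in [5,3] -> 0
  i=1: j in [4,3] -> 0
  i=2: j in [3,3] -> 1
  i=3: j in [2,3] -> 2
  i=4: j in [1,3] -> 3
H(8) = 0+0+1+2+3 = 6


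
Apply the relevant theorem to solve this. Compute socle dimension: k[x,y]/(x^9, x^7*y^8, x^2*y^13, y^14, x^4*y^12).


Socle = ann(m) = span of standard monomials u with x*u, y*u in I (staircase corners).
Minimal generators: x^9, x^7*y^8, x^4*y^12, x^2*y^13, y^14
Corners: xy^13, x^3y^12, x^6y^11, x^8y^7
Socle dim=4


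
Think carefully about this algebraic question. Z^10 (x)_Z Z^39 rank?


rank(M(x)N) = rank(M)*rank(N)
10*39 = 390


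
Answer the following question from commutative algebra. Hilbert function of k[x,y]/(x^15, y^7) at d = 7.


k[x,y], I = (x^15, y^7), d = 7
Need i < 15 and d-i < 7.
Range: 1 <= i <= 7.
H(7) = 7


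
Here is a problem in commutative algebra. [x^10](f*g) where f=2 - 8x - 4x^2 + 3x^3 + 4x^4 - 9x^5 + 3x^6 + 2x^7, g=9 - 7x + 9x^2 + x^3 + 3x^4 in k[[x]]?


[x^10] = sum a_i*b_j, i+j=10
  3*3=9
  2*1=2
Sum=11


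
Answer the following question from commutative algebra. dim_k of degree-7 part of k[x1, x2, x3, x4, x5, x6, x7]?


C(d+n-1,n-1)=C(13,6)=1716


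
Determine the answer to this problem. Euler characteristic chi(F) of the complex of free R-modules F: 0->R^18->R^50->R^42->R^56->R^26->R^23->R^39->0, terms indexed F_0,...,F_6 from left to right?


chi = sum (-1)^i * rank:
(-1)^0*18=18
(-1)^1*50=-50
(-1)^2*42=42
(-1)^3*56=-56
(-1)^4*26=26
(-1)^5*23=-23
(-1)^6*39=39
chi=-4


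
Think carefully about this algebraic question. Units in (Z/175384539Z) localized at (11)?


Local ring = Z/19487171Z.
phi(19487171) = 11^6*(11-1) = 17715610


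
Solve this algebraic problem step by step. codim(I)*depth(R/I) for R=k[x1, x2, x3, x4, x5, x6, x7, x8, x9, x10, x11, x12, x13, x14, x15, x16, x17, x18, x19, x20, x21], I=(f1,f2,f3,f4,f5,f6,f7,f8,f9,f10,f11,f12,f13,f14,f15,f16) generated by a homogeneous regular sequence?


codim=16, depth=dim(R/I)=21-16=5
Product=16*5=80


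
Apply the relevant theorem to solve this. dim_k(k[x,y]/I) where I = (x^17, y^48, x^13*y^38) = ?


k[x,y]/I, I = (x^17, y^48, x^13*y^38)
Rect: 17x48=816. Corner: (17-13)x(48-38)=40.
dim = 816-40 = 776


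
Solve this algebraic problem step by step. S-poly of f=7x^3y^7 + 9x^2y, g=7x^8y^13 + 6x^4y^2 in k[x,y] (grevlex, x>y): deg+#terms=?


LT(f)=7x^3y^7, LT(g)=7x^8y^13
lcm(LM)=x^8y^13
S(f,g) (scaled by 49 to clear denominators) = 7x^5y^6*f - 7*g = 63x^7y^7 - 42x^4y^2
2 terms, deg 14.
14+2=16


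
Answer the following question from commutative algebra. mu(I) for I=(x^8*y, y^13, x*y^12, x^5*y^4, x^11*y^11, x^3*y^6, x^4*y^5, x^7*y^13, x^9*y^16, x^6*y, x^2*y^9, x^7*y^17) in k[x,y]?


Remove redundant (divisible by others).
x^7*y^17 redundant.
x^9*y^16 redundant.
x^11*y^11 redundant.
x^8*y redundant.
x^7*y^13 redundant.
Min: x^6*y, x^5*y^4, x^4*y^5, x^3*y^6, x^2*y^9, x*y^12, y^13
Count=7


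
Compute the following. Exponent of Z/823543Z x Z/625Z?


Exponent = lcm of the cyclic orders; pairwise coprime => product.
7^7*5^4=823543*625=514714375


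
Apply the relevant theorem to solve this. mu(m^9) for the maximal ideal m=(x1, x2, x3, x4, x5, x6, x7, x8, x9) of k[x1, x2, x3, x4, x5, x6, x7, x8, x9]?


Graded Nakayama: mu(m^d) = dim_k (m^d/m^(d+1)) = #degree-9 monomials in 9 vars
C(n+d-1,d)=C(17,9)=24310


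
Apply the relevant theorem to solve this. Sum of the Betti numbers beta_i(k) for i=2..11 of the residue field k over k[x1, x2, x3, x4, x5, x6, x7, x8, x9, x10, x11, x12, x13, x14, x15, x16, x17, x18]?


Koszul resolution: beta_i(k)=C(n,i), n=18
C(18,2)=153, C(18,3)=816, C(18,4)=3060, C(18,5)=8568, C(18,6)=18564, C(18,7)=31824, C(18,8)=43758, C(18,9)=48620, C(18,10)=43758, C(18,11)=31824
Sum=230945


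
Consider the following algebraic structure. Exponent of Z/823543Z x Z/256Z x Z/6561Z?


Exponent = lcm of the cyclic orders; pairwise coprime => product.
7^7*2^8*3^8=823543*256*6561=1383235999488


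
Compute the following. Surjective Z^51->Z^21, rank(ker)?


rank(ker) = 51-21 = 30


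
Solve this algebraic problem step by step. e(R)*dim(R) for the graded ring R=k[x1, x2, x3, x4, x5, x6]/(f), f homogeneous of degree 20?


e(R)=deg(f)=20, dim(R)=6-1=5
e*dim=20*5=100


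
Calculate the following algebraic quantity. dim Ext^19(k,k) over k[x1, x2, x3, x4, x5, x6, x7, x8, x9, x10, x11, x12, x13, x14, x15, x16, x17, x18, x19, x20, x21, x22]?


C(n,i)=C(22,19)=1540


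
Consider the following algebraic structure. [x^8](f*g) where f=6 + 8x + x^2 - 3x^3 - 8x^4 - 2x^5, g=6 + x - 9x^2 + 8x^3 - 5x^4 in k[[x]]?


[x^8] = sum a_i*b_j, i+j=8
  -8*-5=40
  -2*8=-16
Sum=24


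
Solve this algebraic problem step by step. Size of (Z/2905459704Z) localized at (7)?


7-primary part: 2905459704=7^9*72
Size=7^9=40353607


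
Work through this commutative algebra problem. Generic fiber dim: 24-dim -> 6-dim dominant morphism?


dim(fiber)=dim(X)-dim(Y)=24-6=18


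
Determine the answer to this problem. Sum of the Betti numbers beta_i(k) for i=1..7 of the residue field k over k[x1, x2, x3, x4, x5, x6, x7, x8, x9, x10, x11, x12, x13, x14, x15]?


Koszul resolution: beta_i(k)=C(n,i), n=15
C(15,1)=15, C(15,2)=105, C(15,3)=455, C(15,4)=1365, C(15,5)=3003, C(15,6)=5005, C(15,7)=6435
Sum=16383


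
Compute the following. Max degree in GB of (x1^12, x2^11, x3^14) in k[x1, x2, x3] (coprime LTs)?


Pure powers, coprime LTs => already GB.
Degrees: 12, 11, 14
Max=14


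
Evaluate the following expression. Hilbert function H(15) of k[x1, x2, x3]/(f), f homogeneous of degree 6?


C(17,2)-C(11,2)=136-55=81


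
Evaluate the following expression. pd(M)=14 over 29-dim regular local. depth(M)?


pd+depth=depth(R)=29
depth=29-14=15


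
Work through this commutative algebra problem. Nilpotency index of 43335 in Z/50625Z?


43335^k mod 50625:
k=1: 43335
k=2: 38475
k=3: 30375
k=4: 0
First zero at k = 4


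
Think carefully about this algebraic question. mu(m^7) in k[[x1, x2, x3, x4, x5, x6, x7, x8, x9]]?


C(n+d-1,d)=C(15,7)=6435


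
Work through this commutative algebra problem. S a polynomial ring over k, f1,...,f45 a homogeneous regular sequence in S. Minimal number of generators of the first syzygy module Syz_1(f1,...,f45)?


Regular sequence => Koszul complex is the minimal free resolution.
Syz_1 minimally generated by Koszul relations f_i*e_j - f_j*e_i (i<j): mu(Syz_1) = beta_2 = C(m,2) = m(m-1)/2
m=45
45*44/2 = 990


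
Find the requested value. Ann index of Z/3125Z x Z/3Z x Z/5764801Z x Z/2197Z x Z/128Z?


Exponent = lcm of the cyclic orders; pairwise coprime => product.
5^5*3^1*7^8*13^3*2^7=3125*3*5764801*2197*128=15198321356400000


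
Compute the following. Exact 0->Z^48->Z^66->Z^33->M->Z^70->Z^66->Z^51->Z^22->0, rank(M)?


Alt sum=0:
(-1)^0*48 + (-1)^1*66 + (-1)^2*33 + (-1)^3*? + (-1)^4*70 + (-1)^5*66 + (-1)^6*51 + (-1)^7*22=0
rank(M)=48


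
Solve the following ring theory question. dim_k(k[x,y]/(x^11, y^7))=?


Basis: x^i*y^j, i<11, j<7
11*7=77


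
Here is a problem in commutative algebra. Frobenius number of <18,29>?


gcd(18,29)=1 => F=ab-a-b=18*29-18-29=522-47=475


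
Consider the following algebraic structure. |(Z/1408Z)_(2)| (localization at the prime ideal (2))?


2-primary part: 1408=2^7*11
Size=2^7=128


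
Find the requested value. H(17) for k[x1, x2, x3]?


C(d+n-1,n-1)=C(19,2)=171


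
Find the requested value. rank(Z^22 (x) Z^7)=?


rank(M(x)N) = rank(M)*rank(N)
22*7 = 154


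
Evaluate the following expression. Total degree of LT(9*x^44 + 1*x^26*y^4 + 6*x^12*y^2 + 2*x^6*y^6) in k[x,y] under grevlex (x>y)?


LT: 9*x^44
deg_x=44, deg_y=0
Total=44+0=44
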